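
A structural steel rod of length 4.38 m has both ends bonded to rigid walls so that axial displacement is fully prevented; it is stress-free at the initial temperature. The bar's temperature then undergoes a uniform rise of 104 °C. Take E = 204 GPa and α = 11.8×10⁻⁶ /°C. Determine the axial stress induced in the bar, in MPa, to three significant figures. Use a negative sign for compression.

-250 MPa

Free thermal expansion αLΔT = 11.8e-6 · 4380 · 104 = 5.375 mm.
The walls impose strain ε = −(5.375)/4380 = -1.2272e-03; σ = Eε = 204000 · -1.2272e-03 = -250.3 MPa.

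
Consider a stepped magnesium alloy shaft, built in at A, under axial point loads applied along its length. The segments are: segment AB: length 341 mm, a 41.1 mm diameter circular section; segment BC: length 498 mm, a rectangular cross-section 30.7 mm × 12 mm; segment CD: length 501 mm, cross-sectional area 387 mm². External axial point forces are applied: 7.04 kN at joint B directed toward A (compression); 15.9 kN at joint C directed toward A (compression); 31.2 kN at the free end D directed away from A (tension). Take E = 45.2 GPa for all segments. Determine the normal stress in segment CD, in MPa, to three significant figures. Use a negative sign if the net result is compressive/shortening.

80.6 MPa

Internal axial forces (sectioning from the free end, tension +): N_CD = 31.2 kN, N_BC = 15.3 kN, N_AB = 8.26 kN.
σ_CD = N_CD/A_CD = 31200/387 = 80.62 MPa.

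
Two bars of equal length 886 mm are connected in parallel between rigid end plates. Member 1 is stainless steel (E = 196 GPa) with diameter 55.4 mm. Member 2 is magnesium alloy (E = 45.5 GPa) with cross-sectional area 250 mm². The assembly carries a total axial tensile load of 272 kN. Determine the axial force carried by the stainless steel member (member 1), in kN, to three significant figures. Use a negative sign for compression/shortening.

A_1 = 2411 mm².
Equal strain + equilibrium ⇒ each member carries load in proportion to AE: A₁E₁ = 472500000 N, A₂E₂ = 11380000 N, ΣAE = 483800000 N.
F₁ = P·A₁E₁/ΣAE = 272000·472500000/483800000 = 265600 N.

266 kN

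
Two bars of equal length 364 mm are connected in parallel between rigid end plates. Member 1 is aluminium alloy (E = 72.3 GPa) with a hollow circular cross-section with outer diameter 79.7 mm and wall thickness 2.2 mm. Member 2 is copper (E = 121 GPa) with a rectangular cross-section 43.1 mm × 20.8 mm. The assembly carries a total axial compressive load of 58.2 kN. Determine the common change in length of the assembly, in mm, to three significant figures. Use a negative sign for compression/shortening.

A_1 = 535.6 mm².
A_2 = 896.5 mm².
Equal strain + equilibrium ⇒ each member carries load in proportion to AE: A₁E₁ = 38730000 N, A₂E₂ = 108500000 N, ΣAE = 147200000 N.
δ = PL/ΣAE = -58200·364/147200000 = -0.1439 mm.

-0.144 mm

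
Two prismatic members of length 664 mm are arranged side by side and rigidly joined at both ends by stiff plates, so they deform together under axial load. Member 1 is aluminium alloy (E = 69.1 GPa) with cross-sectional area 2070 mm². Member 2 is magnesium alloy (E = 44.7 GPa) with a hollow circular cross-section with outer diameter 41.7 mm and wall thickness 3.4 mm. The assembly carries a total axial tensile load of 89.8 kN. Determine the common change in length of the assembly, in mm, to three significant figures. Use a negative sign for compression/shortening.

0.370 mm

A_2 = 409.1 mm².
Equal strain + equilibrium ⇒ each member carries load in proportion to AE: A₁E₁ = 143000000 N, A₂E₂ = 18290000 N, ΣAE = 161300000 N.
δ = PL/ΣAE = 89800·664/161300000 = 0.3696 mm.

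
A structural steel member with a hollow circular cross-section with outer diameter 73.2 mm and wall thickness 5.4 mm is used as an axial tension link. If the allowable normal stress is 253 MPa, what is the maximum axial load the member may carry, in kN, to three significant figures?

291 kN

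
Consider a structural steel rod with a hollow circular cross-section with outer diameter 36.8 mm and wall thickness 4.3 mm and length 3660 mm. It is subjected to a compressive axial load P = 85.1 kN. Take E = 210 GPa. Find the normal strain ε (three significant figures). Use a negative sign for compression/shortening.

A = 439 mm².
σ = N/A = -193.8 MPa; ε = σ/E = -193.8/210000 = -9.230e-04.

-9.23e-04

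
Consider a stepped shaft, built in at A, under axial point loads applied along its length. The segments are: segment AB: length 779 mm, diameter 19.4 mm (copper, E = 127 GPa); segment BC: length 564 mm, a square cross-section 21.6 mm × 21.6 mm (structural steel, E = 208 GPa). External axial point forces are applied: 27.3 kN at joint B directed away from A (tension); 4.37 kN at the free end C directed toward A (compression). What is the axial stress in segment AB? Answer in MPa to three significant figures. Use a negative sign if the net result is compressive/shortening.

77.6 MPa

Internal axial forces (sectioning from the free end, tension +): N_BC = -4.37 kN, N_AB = 22.93 kN.
A_AB = 295.6 mm².
σ_AB = N_AB/A_AB = 22930/295.6 = 77.57 MPa.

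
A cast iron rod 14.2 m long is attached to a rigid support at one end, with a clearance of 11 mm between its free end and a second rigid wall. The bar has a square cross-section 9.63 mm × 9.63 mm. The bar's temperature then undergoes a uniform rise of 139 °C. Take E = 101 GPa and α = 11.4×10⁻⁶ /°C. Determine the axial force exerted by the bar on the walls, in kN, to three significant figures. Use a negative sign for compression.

-7.59 kN

Free thermal expansion αLΔT = 11.4e-6 · 14200 · 139 = 22.5 mm.
The walls engage after the gap closes; constrained expansion = 22.5 − 11 = 11.5 mm.
The walls impose strain ε = −(11.5)/14200 = -8.0995e-04; σ = Eε = 101000 · -8.0995e-04 = -81.81 MPa.
Wall reaction R = σ·A = -81.81·92.74 = -7586 N = -7.586 kN.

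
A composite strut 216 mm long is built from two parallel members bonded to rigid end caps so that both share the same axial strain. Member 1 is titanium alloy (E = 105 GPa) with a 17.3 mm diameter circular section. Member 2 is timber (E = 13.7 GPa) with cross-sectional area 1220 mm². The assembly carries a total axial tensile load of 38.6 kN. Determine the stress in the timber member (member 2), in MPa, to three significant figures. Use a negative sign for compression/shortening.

12.8 MPa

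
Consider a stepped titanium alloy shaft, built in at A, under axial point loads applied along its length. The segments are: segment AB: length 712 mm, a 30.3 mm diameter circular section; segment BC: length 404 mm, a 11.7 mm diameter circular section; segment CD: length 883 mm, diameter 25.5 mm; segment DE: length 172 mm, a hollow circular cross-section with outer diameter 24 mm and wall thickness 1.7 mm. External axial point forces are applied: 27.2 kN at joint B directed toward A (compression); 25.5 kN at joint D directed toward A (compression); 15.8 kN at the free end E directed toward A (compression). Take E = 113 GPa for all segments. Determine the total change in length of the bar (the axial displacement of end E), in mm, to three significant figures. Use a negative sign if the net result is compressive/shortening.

-2.81 mm

Internal axial forces (sectioning from the free end, tension +): N_DE = -15.8 kN, N_CD = -41.3 kN, N_BC = -41.3 kN, N_AB = -68.5 kN.
A_AB = 721.1 mm².
A_BC = 107.5 mm².
A_CD = 510.7 mm².
A_DE = 119.1 mm².
δ_AB = -68500·712/(721.1·113000) = -0.5986 mm
δ_BC = -41300·404/(107.5·113000) = -1.373 mm
δ_CD = -41300·883/(510.7·113000) = -0.6319 mm
δ_DE = -15800·172/(119.1·113000) = -0.2019 mm
δ = Σδ_i = -2.806 mm.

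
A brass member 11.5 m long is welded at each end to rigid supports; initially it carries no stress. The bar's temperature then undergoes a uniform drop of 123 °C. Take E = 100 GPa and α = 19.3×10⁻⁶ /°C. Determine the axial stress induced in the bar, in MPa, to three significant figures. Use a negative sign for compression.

237 MPa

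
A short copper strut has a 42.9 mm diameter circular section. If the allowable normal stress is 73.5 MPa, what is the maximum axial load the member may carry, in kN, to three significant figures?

A = 1445 mm².
P_max = σ_allow · A = 73.5 · 1445 = 106200 N = 106.2 kN.

106 kN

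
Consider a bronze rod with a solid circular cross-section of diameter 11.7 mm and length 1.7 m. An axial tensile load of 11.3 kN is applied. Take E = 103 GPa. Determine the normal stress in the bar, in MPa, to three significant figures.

A = 107.5 mm².
σ = N/A = 11300/107.5 = 105.1 MPa.

105 MPa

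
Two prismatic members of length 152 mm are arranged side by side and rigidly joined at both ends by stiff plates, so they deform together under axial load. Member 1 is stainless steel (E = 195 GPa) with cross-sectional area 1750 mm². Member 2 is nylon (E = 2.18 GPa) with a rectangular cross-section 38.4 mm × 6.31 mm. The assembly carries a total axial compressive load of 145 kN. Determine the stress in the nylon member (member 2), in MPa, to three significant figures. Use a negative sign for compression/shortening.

A_2 = 242.3 mm².
Equal strain + equilibrium ⇒ each member carries load in proportion to AE: A₁E₁ = 341200000 N, A₂E₂ = 528200 N, ΣAE = 341800000 N.
σ₂ = P·E₂/ΣAE = -145000·2180/341800000 = -0.9249 MPa.

-0.925 MPa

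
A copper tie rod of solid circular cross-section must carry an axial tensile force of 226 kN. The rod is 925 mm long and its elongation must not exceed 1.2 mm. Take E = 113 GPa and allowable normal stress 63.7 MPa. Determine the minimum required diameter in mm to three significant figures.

Required area A ≥ P/σ_allow = 226000/63.7 = 3548 mm².
For a solid circular section, d ≥ √(4A/π) = 67.21 mm.
Elongation limit: A ≥ PL/(Eδ_allow) = 226000·925/(113000·1.2) = 1542 mm² ⇒ d ≥ 44.3 mm.
The stress limit governs.

67.2 mm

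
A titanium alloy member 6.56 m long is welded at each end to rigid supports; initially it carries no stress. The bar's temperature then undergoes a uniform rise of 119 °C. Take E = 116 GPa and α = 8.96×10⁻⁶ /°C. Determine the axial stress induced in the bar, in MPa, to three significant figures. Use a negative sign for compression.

-124 MPa

Free thermal expansion αLΔT = 8.96e-6 · 6560 · 119 = 6.995 mm.
The walls impose strain ε = −(6.995)/6560 = -1.0662e-03; σ = Eε = 116000 · -1.0662e-03 = -123.7 MPa.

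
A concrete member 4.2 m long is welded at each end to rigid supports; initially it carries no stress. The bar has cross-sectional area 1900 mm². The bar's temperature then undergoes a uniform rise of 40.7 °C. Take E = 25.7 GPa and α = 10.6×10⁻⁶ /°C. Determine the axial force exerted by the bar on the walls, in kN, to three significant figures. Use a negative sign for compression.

-21.1 kN

Free thermal expansion αLΔT = 10.6e-6 · 4200 · 40.7 = 1.812 mm.
The walls impose strain ε = −(1.812)/4200 = -4.3142e-04; σ = Eε = 25700 · -4.3142e-04 = -11.09 MPa.
Wall reaction R = σ·A = -11.09·1900 = -21070 N = -21.07 kN.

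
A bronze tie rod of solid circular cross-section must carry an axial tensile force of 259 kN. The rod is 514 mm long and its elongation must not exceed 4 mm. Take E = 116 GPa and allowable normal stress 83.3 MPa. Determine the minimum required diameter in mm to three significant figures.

Required area A ≥ P/σ_allow = 259000/83.3 = 3109 mm².
For a solid circular section, d ≥ √(4A/π) = 62.92 mm.
Elongation limit: A ≥ PL/(Eδ_allow) = 259000·514/(116000·4) = 286.9 mm² ⇒ d ≥ 19.11 mm.
The stress limit governs.

62.9 mm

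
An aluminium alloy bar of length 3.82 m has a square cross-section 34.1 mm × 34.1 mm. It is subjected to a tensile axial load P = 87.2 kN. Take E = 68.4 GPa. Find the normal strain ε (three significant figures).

A = 1163 mm².
σ = N/A = 74.99 MPa; ε = σ/E = 74.99/68400 = 1.096e-03.

0.00110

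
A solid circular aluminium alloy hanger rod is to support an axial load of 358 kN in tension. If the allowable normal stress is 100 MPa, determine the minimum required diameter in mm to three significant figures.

Required area A ≥ P/σ_allow = 358000/100 = 3580 mm².
For a solid circular section, d ≥ √(4A/π) = 67.51 mm.

67.5 mm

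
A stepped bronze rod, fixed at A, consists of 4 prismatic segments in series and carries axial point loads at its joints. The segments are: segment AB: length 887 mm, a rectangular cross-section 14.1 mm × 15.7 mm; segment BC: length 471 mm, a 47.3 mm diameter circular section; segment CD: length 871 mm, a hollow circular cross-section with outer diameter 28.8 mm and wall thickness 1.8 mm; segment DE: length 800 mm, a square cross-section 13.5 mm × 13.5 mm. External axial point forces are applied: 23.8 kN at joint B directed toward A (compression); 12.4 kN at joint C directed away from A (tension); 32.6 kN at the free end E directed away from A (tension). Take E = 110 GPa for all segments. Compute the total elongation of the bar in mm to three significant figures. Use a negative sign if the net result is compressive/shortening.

3.87 mm

Internal axial forces (sectioning from the free end, tension +): N_DE = 32.6 kN, N_CD = 32.6 kN, N_BC = 45 kN, N_AB = 21.2 kN.
A_AB = 221.4 mm².
A_BC = 1757 mm².
A_CD = 152.7 mm².
A_DE = 182.2 mm².
δ_AB = 21200·887/(221.4·110000) = 0.7722 mm
δ_BC = 45000·471/(1757·110000) = 0.1097 mm
δ_CD = 32600·871/(152.7·110000) = 1.691 mm
δ_DE = 32600·800/(182.2·110000) = 1.301 mm
δ = Σδ_i = 3.873 mm.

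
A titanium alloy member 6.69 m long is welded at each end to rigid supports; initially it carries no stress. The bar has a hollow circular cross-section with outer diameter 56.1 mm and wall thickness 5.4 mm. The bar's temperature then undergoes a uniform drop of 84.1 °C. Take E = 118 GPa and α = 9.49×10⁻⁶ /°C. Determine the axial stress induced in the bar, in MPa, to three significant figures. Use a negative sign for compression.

94.2 MPa

Free thermal expansion αLΔT = 9.49e-6 · 6690 · -84.1 = -5.339 mm.
The walls impose strain ε = −(-5.339)/6690 = 7.9811e-04; σ = Eε = 118000 · 7.9811e-04 = 94.18 MPa.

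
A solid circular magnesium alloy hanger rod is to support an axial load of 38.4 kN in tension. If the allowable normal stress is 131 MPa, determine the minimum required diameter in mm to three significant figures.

Required area A ≥ P/σ_allow = 38400/131 = 293.1 mm².
For a solid circular section, d ≥ √(4A/π) = 19.32 mm.

19.3 mm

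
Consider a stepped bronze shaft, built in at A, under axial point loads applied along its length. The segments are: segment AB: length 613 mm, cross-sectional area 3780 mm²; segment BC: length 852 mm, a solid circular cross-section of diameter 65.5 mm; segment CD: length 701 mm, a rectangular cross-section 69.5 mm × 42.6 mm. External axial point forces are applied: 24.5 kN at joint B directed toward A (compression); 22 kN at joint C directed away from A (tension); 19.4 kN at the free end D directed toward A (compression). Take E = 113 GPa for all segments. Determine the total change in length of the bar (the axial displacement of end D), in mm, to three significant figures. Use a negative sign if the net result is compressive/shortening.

-0.0663 mm

Internal axial forces (sectioning from the free end, tension +): N_CD = -19.4 kN, N_BC = 2.6 kN, N_AB = -21.9 kN.
A_BC = 3370 mm².
A_CD = 2961 mm².
δ_AB = -21900·613/(3780·113000) = -0.03143 mm
δ_BC = 2600·852/(3370·113000) = 0.005818 mm
δ_CD = -19400·701/(2961·113000) = -0.04065 mm
δ = Σδ_i = -0.06626 mm.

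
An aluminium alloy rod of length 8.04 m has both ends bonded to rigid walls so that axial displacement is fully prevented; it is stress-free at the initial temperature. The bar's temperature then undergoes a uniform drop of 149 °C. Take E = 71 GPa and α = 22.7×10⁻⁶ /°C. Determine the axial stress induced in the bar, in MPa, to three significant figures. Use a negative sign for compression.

240 MPa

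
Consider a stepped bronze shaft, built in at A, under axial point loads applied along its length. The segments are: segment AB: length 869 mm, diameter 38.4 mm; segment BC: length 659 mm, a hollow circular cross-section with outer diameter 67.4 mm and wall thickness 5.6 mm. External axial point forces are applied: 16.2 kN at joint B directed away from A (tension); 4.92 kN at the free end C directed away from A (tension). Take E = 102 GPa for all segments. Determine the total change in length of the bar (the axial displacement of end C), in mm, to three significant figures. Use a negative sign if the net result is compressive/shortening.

Internal axial forces (sectioning from the free end, tension +): N_BC = 4.92 kN, N_AB = 21.12 kN.
A_AB = 1158 mm².
A_BC = 1087 mm².
δ_AB = 21120·869/(1158·102000) = 0.1554 mm
δ_BC = 4920·659/(1087·102000) = 0.02924 mm
δ = Σδ_i = 0.1846 mm.

0.185 mm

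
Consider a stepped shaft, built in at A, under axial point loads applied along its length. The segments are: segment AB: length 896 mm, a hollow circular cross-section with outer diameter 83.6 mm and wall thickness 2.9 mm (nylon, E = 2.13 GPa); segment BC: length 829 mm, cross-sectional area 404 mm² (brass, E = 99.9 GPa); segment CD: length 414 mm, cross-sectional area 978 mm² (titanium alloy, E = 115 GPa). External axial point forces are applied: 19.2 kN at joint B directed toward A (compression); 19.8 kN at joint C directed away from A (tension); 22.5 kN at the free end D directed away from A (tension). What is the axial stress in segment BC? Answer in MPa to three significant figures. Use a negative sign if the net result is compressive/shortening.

Internal axial forces (sectioning from the free end, tension +): N_CD = 22.5 kN, N_BC = 42.3 kN, N_AB = 23.1 kN.
σ_BC = N_BC/A_BC = 42300/404 = 104.7 MPa.

105 MPa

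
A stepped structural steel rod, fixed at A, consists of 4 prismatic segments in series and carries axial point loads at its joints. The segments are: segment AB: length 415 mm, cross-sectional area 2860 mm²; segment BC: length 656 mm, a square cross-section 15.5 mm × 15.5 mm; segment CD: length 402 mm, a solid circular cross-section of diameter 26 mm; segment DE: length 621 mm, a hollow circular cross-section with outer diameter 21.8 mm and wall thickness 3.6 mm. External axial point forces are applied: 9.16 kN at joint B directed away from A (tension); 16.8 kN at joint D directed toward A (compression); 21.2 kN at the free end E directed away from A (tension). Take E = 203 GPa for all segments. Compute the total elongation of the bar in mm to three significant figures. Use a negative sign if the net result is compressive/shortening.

0.400 mm

Internal axial forces (sectioning from the free end, tension +): N_DE = 21.2 kN, N_CD = 4.4 kN, N_BC = 4.4 kN, N_AB = 13.56 kN.
A_BC = 240.2 mm².
A_CD = 530.9 mm².
A_DE = 205.8 mm².
δ_AB = 13560·415/(2860·203000) = 0.009693 mm
δ_BC = 4400·656/(240.2·203000) = 0.05918 mm
δ_CD = 4400·402/(530.9·203000) = 0.01641 mm
δ_DE = 21200·621/(205.8·203000) = 0.3151 mm
δ = Σδ_i = 0.4004 mm.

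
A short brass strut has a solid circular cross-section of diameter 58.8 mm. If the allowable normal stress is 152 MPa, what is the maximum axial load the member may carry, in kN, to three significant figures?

A = 2715 mm².
P_max = σ_allow · A = 152 · 2715 = 412800 N = 412.8 kN.

413 kN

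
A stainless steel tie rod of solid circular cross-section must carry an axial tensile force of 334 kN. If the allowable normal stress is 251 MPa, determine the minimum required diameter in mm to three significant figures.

Required area A ≥ P/σ_allow = 334000/251 = 1331 mm².
For a solid circular section, d ≥ √(4A/π) = 41.16 mm.

41.2 mm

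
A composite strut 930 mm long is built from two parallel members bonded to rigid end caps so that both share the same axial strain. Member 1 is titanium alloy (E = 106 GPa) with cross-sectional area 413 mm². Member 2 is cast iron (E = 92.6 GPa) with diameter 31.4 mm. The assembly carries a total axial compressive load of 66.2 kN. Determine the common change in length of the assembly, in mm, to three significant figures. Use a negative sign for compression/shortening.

-0.533 mm

A_2 = 774.4 mm².
Equal strain + equilibrium ⇒ each member carries load in proportion to AE: A₁E₁ = 43780000 N, A₂E₂ = 71710000 N, ΣAE = 115500000 N.
δ = PL/ΣAE = -66200·930/115500000 = -0.5331 mm.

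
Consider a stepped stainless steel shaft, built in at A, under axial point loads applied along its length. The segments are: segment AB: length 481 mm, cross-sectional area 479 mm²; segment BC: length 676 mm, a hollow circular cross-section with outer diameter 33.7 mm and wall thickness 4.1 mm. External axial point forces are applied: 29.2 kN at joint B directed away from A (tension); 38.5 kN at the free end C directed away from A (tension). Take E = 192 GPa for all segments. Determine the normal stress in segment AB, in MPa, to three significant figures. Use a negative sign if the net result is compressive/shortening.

141 MPa

Internal axial forces (sectioning from the free end, tension +): N_BC = 38.5 kN, N_AB = 67.7 kN.
σ_AB = N_AB/A_AB = 67700/479 = 141.3 MPa.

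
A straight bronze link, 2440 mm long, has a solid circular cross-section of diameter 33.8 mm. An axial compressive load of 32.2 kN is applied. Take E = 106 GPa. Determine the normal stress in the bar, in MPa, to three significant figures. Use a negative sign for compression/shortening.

-35.9 MPa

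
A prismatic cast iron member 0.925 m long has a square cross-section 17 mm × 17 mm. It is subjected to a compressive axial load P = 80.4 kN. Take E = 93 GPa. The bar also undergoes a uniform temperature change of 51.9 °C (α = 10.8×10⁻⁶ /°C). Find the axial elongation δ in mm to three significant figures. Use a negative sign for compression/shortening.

-2.25 mm

A = 289 mm².
δ_mech = NL/(AE) = -80400·925/(289·93000) = -2.767 mm.
δ_thermal = αLΔT = 10.8e-6·925·51.9 = 0.5185 mm.
δ = δ_mech + δ_thermal = -2.249 mm.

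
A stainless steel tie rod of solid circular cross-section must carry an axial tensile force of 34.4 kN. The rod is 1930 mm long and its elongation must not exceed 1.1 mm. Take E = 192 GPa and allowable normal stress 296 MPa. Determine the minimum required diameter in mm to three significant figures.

Required area A ≥ P/σ_allow = 34400/296 = 116.2 mm².
For a solid circular section, d ≥ √(4A/π) = 12.16 mm.
Elongation limit: A ≥ PL/(Eδ_allow) = 34400·1930/(192000·1.1) = 314.4 mm² ⇒ d ≥ 20.01 mm.
The elongation limit governs.

20.0 mm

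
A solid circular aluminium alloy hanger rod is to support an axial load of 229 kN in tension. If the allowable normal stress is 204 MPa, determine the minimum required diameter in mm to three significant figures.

Required area A ≥ P/σ_allow = 229000/204 = 1123 mm².
For a solid circular section, d ≥ √(4A/π) = 37.81 mm.

37.8 mm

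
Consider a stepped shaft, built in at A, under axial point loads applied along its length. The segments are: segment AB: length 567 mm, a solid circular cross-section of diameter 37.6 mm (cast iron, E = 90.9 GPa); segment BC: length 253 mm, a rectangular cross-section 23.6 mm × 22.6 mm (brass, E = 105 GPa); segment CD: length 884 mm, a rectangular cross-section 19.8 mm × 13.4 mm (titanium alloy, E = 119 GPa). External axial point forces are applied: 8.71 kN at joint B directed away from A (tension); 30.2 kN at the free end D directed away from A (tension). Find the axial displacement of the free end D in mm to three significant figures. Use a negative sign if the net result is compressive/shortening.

Internal axial forces (sectioning from the free end, tension +): N_CD = 30.2 kN, N_BC = 30.2 kN, N_AB = 38.91 kN.
A_AB = 1110 mm².
A_BC = 533.4 mm².
A_CD = 265.3 mm².
δ_AB = 38910·567/(1110·90900) = 0.2186 mm
δ_BC = 30200·253/(533.4·105000) = 0.1364 mm
δ_CD = 30200·884/(265.3·119000) = 0.8456 mm
δ = Σδ_i = 1.201 mm.

1.20 mm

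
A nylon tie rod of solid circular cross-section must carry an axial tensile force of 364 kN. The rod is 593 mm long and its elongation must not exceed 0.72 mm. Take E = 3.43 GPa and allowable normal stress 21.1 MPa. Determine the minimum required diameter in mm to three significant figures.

334 mm

Required area A ≥ P/σ_allow = 364000/21.1 = 17250 mm².
For a solid circular section, d ≥ √(4A/π) = 148.2 mm.
Elongation limit: A ≥ PL/(Eδ_allow) = 364000·593/(3430·0.72) = 87400 mm² ⇒ d ≥ 333.6 mm.
The elongation limit governs.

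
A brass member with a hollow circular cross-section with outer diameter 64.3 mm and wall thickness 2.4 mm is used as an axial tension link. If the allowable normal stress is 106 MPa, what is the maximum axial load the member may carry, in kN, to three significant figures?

49.5 kN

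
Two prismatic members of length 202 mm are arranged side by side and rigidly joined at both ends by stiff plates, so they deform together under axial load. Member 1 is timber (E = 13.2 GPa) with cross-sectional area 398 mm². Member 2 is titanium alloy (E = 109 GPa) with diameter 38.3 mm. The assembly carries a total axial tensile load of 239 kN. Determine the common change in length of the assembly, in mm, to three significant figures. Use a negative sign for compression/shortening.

0.369 mm

A_2 = 1152 mm².
Equal strain + equilibrium ⇒ each member carries load in proportion to AE: A₁E₁ = 5254000 N, A₂E₂ = 125600000 N, ΣAE = 130800000 N.
δ = PL/ΣAE = 239000·202/130800000 = 0.369 mm.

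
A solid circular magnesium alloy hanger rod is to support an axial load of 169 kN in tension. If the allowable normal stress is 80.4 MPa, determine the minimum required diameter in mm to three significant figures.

51.7 mm

Required area A ≥ P/σ_allow = 169000/80.4 = 2102 mm².
For a solid circular section, d ≥ √(4A/π) = 51.73 mm.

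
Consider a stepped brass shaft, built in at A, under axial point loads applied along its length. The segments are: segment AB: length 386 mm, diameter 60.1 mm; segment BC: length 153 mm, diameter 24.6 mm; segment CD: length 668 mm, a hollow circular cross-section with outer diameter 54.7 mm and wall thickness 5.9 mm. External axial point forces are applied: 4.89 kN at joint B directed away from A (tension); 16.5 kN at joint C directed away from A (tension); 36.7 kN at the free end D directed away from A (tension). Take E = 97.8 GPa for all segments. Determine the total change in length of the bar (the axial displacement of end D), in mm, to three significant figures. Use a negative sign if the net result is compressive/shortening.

0.533 mm

Internal axial forces (sectioning from the free end, tension +): N_CD = 36.7 kN, N_BC = 53.2 kN, N_AB = 58.09 kN.
A_AB = 2837 mm².
A_BC = 475.3 mm².
A_CD = 904.5 mm².
δ_AB = 58090·386/(2837·97800) = 0.08082 mm
δ_BC = 53200·153/(475.3·97800) = 0.1751 mm
δ_CD = 36700·668/(904.5·97800) = 0.2771 mm
δ = Σδ_i = 0.5331 mm.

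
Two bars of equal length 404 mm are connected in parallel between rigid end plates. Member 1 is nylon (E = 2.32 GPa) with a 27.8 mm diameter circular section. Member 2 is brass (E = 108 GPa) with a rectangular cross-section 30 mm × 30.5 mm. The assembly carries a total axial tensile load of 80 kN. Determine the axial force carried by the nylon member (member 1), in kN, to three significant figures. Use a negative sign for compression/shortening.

1.12 kN

A_1 = 607 mm².
A_2 = 915 mm².
Equal strain + equilibrium ⇒ each member carries load in proportion to AE: A₁E₁ = 1408000 N, A₂E₂ = 98820000 N, ΣAE = 100200000 N.
F₁ = P·A₁E₁/ΣAE = 80000·1408000/100200000 = 1124 N.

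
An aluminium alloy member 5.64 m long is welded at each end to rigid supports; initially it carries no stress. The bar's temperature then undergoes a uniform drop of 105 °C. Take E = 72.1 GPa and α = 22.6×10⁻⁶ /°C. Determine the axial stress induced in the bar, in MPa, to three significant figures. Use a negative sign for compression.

Free thermal expansion αLΔT = 22.6e-6 · 5640 · -105 = -13.38 mm.
The walls impose strain ε = −(-13.38)/5640 = 2.3730e-03; σ = Eε = 72100 · 2.3730e-03 = 171.1 MPa.

171 MPa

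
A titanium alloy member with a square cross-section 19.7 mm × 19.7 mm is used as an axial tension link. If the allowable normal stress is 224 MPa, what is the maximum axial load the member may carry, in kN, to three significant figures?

86.9 kN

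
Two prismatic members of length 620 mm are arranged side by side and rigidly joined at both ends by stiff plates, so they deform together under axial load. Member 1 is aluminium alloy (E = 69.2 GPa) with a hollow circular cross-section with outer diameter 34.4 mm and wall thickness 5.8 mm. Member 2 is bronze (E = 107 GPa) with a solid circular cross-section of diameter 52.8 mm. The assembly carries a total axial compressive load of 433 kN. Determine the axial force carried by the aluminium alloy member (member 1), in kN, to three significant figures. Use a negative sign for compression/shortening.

A_1 = 521.1 mm².
A_2 = 2190 mm².
Equal strain + equilibrium ⇒ each member carries load in proportion to AE: A₁E₁ = 36060000 N, A₂E₂ = 234300000 N, ΣAE = 270300000 N.
F₁ = P·A₁E₁/ΣAE = -433000·36060000/270300000 = -57760 N.

-57.8 kN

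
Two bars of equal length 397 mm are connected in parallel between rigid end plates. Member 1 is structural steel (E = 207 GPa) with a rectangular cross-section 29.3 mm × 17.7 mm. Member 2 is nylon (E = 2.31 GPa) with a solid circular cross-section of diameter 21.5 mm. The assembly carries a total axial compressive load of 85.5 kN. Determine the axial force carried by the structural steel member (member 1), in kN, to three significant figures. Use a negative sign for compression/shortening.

A_1 = 518.6 mm².
A_2 = 363.1 mm².
Equal strain + equilibrium ⇒ each member carries load in proportion to AE: A₁E₁ = 107400000 N, A₂E₂ = 838600 N, ΣAE = 108200000 N.
F₁ = P·A₁E₁/ΣAE = -85500·107400000/108200000 = -84840 N.

-84.8 kN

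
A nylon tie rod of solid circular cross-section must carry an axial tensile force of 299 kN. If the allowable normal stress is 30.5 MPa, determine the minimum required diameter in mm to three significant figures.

Required area A ≥ P/σ_allow = 299000/30.5 = 9803 mm².
For a solid circular section, d ≥ √(4A/π) = 111.7 mm.

112 mm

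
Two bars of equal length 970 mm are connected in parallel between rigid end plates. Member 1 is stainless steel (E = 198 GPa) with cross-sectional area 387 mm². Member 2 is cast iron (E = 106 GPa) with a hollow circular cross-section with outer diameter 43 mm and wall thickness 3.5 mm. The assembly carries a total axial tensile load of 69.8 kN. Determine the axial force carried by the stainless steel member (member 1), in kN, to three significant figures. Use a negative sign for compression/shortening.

A_2 = 434.3 mm².
Equal strain + equilibrium ⇒ each member carries load in proportion to AE: A₁E₁ = 76630000 N, A₂E₂ = 46040000 N, ΣAE = 122700000 N.
F₁ = P·A₁E₁/ΣAE = 69800·76630000/122700000 = 43600 N.

43.6 kN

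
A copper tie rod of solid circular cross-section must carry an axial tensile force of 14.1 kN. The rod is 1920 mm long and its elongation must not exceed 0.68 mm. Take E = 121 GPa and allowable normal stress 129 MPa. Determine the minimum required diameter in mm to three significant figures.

Required area A ≥ P/σ_allow = 14100/129 = 109.3 mm².
For a solid circular section, d ≥ √(4A/π) = 11.8 mm.
Elongation limit: A ≥ PL/(Eδ_allow) = 14100·1920/(121000·0.68) = 329 mm² ⇒ d ≥ 20.47 mm.
The elongation limit governs.

20.5 mm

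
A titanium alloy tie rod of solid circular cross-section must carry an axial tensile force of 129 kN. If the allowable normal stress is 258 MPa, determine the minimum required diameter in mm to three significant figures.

25.2 mm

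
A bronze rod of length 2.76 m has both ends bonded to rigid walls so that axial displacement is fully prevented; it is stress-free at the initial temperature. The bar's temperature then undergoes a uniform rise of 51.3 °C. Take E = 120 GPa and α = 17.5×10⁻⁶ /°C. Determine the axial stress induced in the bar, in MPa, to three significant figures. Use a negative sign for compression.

Free thermal expansion αLΔT = 17.5e-6 · 2760 · 51.3 = 2.478 mm.
The walls impose strain ε = −(2.478)/2760 = -8.9775e-04; σ = Eε = 120000 · -8.9775e-04 = -107.7 MPa.

-108 MPa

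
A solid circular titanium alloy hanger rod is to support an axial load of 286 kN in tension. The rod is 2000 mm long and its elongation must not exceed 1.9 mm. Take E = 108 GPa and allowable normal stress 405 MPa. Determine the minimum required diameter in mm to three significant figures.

Required area A ≥ P/σ_allow = 286000/405 = 706.2 mm².
For a solid circular section, d ≥ √(4A/π) = 29.99 mm.
Elongation limit: A ≥ PL/(Eδ_allow) = 286000·2000/(108000·1.9) = 2788 mm² ⇒ d ≥ 59.58 mm.
The elongation limit governs.

59.6 mm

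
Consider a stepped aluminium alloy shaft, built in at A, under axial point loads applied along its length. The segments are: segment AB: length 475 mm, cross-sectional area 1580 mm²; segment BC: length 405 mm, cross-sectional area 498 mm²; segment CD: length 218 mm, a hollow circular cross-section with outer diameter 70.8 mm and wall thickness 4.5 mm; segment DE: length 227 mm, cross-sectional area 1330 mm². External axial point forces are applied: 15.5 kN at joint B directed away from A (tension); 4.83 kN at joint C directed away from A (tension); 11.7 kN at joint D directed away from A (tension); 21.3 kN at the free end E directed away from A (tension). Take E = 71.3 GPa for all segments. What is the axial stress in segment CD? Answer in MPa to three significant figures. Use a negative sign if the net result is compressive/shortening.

Internal axial forces (sectioning from the free end, tension +): N_DE = 21.3 kN, N_CD = 33 kN, N_BC = 37.83 kN, N_AB = 53.33 kN.
A_CD = 937.3 mm².
σ_CD = N_CD/A_CD = 33000/937.3 = 35.21 MPa.

35.2 MPa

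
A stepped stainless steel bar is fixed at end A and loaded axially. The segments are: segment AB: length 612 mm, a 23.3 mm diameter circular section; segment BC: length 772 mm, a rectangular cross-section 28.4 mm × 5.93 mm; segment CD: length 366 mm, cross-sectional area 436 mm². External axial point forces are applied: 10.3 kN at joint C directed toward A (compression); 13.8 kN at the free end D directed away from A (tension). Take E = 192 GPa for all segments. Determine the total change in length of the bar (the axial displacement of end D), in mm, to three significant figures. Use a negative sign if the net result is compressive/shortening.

0.170 mm

Internal axial forces (sectioning from the free end, tension +): N_CD = 13.8 kN, N_BC = 3.5 kN, N_AB = 3.5 kN.
A_AB = 426.4 mm².
A_BC = 168.4 mm².
δ_AB = 3500·612/(426.4·192000) = 0.02616 mm
δ_BC = 3500·772/(168.4·192000) = 0.08356 mm
δ_CD = 13800·366/(436·192000) = 0.06034 mm
δ = Σδ_i = 0.1701 mm.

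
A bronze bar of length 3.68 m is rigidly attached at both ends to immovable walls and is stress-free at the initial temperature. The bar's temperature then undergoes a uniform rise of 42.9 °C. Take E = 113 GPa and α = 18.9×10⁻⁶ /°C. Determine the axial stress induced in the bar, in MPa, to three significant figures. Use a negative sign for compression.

Free thermal expansion αLΔT = 18.9e-6 · 3680 · 42.9 = 2.984 mm.
The walls impose strain ε = −(2.984)/3680 = -8.1081e-04; σ = Eε = 113000 · -8.1081e-04 = -91.62 MPa.

-91.6 MPa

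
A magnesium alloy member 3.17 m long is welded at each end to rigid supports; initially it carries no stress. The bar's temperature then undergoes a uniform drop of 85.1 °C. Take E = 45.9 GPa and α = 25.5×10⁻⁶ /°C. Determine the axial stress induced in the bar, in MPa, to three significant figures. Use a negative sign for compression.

99.6 MPa

Free thermal expansion αLΔT = 25.5e-6 · 3170 · -85.1 = -6.879 mm.
The walls impose strain ε = −(-6.879)/3170 = 2.1700e-03; σ = Eε = 45900 · 2.1700e-03 = 99.61 MPa.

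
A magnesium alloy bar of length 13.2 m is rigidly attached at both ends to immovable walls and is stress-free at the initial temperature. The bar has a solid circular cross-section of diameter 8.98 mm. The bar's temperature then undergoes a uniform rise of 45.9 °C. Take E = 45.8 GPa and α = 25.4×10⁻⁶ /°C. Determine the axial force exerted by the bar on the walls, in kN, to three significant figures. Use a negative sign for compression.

Free thermal expansion αLΔT = 25.4e-6 · 13200 · 45.9 = 15.39 mm.
The walls impose strain ε = −(15.39)/13200 = -1.1659e-03; σ = Eε = 45800 · -1.1659e-03 = -53.4 MPa.
Wall reaction R = σ·A = -53.4·63.33 = -3382 N = -3.382 kN.

-3.38 kN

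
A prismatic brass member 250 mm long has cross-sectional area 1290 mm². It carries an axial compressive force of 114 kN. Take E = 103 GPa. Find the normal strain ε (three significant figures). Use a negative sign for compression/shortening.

-8.58e-04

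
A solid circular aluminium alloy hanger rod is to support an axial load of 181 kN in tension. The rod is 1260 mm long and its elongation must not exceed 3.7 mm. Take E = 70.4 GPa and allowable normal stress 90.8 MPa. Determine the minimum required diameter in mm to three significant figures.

Required area A ≥ P/σ_allow = 181000/90.8 = 1993 mm².
For a solid circular section, d ≥ √(4A/π) = 50.38 mm.
Elongation limit: A ≥ PL/(Eδ_allow) = 181000·1260/(70400·3.7) = 875.5 mm² ⇒ d ≥ 33.39 mm.
The stress limit governs.

50.4 mm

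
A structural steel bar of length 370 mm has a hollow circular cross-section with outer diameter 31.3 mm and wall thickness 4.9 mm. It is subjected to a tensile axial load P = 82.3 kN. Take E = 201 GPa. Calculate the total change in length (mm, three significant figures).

0.373 mm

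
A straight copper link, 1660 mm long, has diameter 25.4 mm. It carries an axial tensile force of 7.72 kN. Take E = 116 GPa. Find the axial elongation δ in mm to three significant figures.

0.218 mm

A = 506.7 mm².
δ_mech = NL/(AE) = 7720·1660/(506.7·116000) = 0.218 mm.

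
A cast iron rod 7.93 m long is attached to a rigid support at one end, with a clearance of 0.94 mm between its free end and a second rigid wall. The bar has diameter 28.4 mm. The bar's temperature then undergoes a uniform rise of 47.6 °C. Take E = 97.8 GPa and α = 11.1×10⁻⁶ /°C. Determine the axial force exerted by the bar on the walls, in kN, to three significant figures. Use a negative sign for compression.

-25.4 kN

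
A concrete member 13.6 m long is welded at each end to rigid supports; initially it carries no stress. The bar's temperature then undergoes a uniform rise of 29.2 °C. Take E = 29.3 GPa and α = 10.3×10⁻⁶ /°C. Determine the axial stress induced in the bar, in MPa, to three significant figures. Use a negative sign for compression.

Free thermal expansion αLΔT = 10.3e-6 · 13600 · 29.2 = 4.09 mm.
The walls impose strain ε = −(4.09)/13600 = -3.0076e-04; σ = Eε = 29300 · -3.0076e-04 = -8.812 MPa.

-8.81 MPa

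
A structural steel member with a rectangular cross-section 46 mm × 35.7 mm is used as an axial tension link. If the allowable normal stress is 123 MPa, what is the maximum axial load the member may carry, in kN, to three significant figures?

202 kN

A = 1642 mm².
P_max = σ_allow · A = 123 · 1642 = 202000 N = 202 kN.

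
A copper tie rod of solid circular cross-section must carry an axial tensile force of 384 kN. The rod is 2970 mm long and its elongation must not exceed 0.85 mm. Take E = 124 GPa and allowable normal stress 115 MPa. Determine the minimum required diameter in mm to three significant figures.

117 mm

Required area A ≥ P/σ_allow = 384000/115 = 3339 mm².
For a solid circular section, d ≥ √(4A/π) = 65.2 mm.
Elongation limit: A ≥ PL/(Eδ_allow) = 384000·2970/(124000·0.85) = 10820 mm² ⇒ d ≥ 117.4 mm.
The elongation limit governs.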